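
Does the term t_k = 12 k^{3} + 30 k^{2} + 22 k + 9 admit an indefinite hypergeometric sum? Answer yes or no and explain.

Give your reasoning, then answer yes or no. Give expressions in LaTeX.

Compute t_(k+1)/t_k: get (12*k**3 + 66*k**2 + 118*k + 73)/(12*k**3 + 30*k**2 + 22*k + 9).
A = 1, B = 1, C = k**3 + 5*k**2/2 + 11*k/6 + 3/4.
Need (1)·f(k+1) − (1)·f(k) = k**3 + 5*k**2/2 + 11*k/6 + 3/4.
Degrees (0,0,3) ⇒ d ≤ 4.
Coefficient equations give f(k) = k*(3*k**3 + 4*k**2 - k + 3)/12.
R(k) = B(k−1)·f(k)/C(k) = k*(3*k**3 + 4*k**2 - k + 3)/(12*k**3 + 30*k**2 + 22*k + 9); s_k = R·t_k = k*(3*k**3 + 4*k**2 - k + 3).
Verify: 12*k**3 + 30*k**2 + 22*k + 9 matches t_k.

Yes. s_k = k \left(3 k^{3} + 4 k^{2} - k + 3\right).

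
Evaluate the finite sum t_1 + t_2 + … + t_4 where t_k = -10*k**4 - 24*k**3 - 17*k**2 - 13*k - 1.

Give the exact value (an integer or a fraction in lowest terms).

r(k) = (10*k**4 + 64*k**3 + 149*k**2 + 159*k + 65)/(10*k**4 + 24*k**3 + 17*k**2 + 13*k + 1) after simplifying.
A = 1, B = 1, C = k**4 + 12*k**3/5 + 17*k**2/10 + 13*k/10 + 1/10.
Need (1)·f(k+1) − (1)·f(k) = k**4 + 12*k**3/5 + 17*k**2/10 + 13*k/10 + 1/10.
From deg A=0, deg B=0, deg C=4: d=5.
Solving with deg f ≤ 5: f(k) = k*(2*k**4 + k**3 - 3*k**2 + 4*k - 3)/10.
Certificate R = B(k−1)f/C = k*(2*k**4 + k**3 - 3*k**2 + 4*k - 3)/(10*k**4 + 24*k**3 + 17*k**2 + 13*k + 1) gives s_k = k*(-2*k**4 - k**3 + 3*k**2 - 4*k + 3).
Check: Δs_k = -10*k**4 - 24*k**3 - 17*k**2 - 13*k - 1. ✓
Telescoping: Σ = s_(5) − s_(1) = -6585 − (-1) = -6584.

Σ = -6584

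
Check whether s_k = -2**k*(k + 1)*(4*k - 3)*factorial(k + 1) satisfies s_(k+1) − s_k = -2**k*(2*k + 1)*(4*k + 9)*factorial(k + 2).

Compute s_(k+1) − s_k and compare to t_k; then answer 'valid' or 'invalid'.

s_(k+1) = -2**(k + 1)*(k + 2)*(4*k + 1)*factorial(k + 2)
s_(k+1) − s_k = -2**k*(8*k**3 + 30*k**2 + 39*k + 11)*factorial(k + 1)
(s_(k+1) − s_k) − t_k = 2**k*(8*k**2 + 14*k + 7)*factorial(k + 1)

Invalid: residual 2**k*(8*k**2 + 14*k + 7)*factorial(k + 1) ≠ 0.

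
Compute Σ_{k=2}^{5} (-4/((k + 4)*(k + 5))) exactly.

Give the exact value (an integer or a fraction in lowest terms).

Step 1: r(k) = (k + 4)/(k + 6).
Factor: A=k + 4; B=k + 6; C=1.
f must satisfy (k + 4)·f(k+1) − (k + 5)·f(k) = 1.
From deg A=1, deg B=1, deg C=0: d=1.
Coefficient equations give f(k) = k/4.
Certificate R = B(k−1)f/C = k*(k + 5)/4 gives s_k = -k/(k + 4).
Verify: -4/(k**2 + 9*k + 20) matches t_k.
Sum = s_(6) − s_(2); s_(6) = -3/5, s_(2) = -1/3 ⇒ -4/15.

Σ = -4/15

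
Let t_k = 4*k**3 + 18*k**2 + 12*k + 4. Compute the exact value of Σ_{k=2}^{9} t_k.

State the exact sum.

Σ = 13768

Step 1: r(k) = (2*k**3 + 15*k**2 + 30*k + 19)/(2*k**3 + 9*k**2 + 6*k + 2).
A = 1, B = 1, C = k**3 + 9*k**2/2 + 3*k + 1.
f must satisfy (1)·f(k+1) − (1)·f(k) = k**3 + 9*k**2/2 + 3*k + 1.
Degrees (0,0,3) ⇒ d ≤ 4.
Match coefficients ⇒ f(k) = k*(k**3 + 4*k**2 - 2*k + 1)/4.
Then R = B(k−1)f/C = k*(k**3 + 4*k**2 - 2*k + 1)/(2*(2*k**3 + 9*k**2 + 6*k + 2)), so s_k = R(k)·t_k = k*(k**3 + 4*k**2 - 2*k + 1).
Verify: 4*k**3 + 18*k**2 + 12*k + 4 matches t_k.
Telescoping: Σ = s_(10) − s_(2) = 13810 − (42) = 13768.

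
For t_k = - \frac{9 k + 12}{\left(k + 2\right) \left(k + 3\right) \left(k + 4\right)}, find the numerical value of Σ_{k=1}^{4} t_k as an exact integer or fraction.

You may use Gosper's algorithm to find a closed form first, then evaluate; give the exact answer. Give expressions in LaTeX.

r(k) = (k + 2)*(3*k + 7)/((k + 5)*(3*k + 4)) after simplifying.
Normal form (A,B,C) = (k + 2, k + 5, k + 4/3).
f must satisfy (k + 2)·f(k+1) − (k + 4)·f(k) = k + 4/3.
Bound: deg f ≤ 2.
Solve for f: f(k) = k*(5*k + 7)/18 (degree 2 ≤ 2).
So s_k = (B(k−1)f/C)·t_k = (k*(k + 4)*(5*k + 7)/(6*(3*k + 4)))·t_k = -k*(5*k + 7)/(2*(k + 2)*(k + 3)).
Verify: 3*(-3*k - 4)/(k**3 + 9*k**2 + 26*k + 24) matches t_k.
Σ_(k=1)^(4) t_k = s_(5) − s_(1) = -10/7 − (-1/2) = -13/14.

Σ = -13/14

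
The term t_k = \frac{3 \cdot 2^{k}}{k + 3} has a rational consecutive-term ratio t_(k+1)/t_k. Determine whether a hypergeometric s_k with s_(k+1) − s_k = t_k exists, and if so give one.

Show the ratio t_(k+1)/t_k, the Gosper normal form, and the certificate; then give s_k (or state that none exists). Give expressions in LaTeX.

Ratio r(k) = 2*(k + 3)/(k + 4).
Factor: A=2*k + 6; B=k + 4; C=1.
Set up (2*k + 6)·f(k+1) − (k + 3)·f(k) − (1) = 0.
From deg A=1, deg B=1, deg C=0: d=-1.
Negative degree bound (-1): no f exists, t_k not Gosper-summable.

none (Gosper's algorithm certifies no s_k)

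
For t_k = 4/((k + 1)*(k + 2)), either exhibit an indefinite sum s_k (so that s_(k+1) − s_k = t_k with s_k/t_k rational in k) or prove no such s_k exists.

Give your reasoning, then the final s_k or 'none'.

Step 1: r(k) = (k + 1)/(k + 3).
Gosper form: A/B · C(k+1)/C(k) with A=k + 1, B=k + 3, C=1.
Set up (k + 1)·f(k+1) − (k + 2)·f(k) − (1) = 0.
d = 1 from the (1,1,0) case.
A polynomial solution: f(k) = k.
So s_k = (B(k−1)f/C)·t_k = (k*(k + 2))·t_k = 4*k/(k + 1).
s_(k+1) − s_k = 4/(k**2 + 3*k + 2) = t_k.

s_k = 4*k/(k + 1)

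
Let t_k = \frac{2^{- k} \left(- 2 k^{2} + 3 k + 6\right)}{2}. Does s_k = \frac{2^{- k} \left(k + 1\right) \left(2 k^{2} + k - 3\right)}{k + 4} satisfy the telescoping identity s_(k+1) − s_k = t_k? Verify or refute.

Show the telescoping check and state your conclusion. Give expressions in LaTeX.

s_(k+1) = k*(2*k**2 + 9*k + 10)/(2*2**k*(k + 5))
s_(k+1) − s_k = (-2*k**4 - 9*k**3 + 20*k**2 + 66*k + 30)/(2*2**k*(k**2 + 9*k + 20))
(s_(k+1) − s_k) − t_k = 3*(2*k**3 + 9*k**2 - 16*k - 30)/(2*2**k*(k**2 + 9*k + 20))

Invalid: residual \frac{3 \cdot 2^{- k} \left(2 k^{3} + 9 k^{2} - 16 k - 30\right)}{2 \left(k^{2} + 9 k + 20\right)} ≠ 0.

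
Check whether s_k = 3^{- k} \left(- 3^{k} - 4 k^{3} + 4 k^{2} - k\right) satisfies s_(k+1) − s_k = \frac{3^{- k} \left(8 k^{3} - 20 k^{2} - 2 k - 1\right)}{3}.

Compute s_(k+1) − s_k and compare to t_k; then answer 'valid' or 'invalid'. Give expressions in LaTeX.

valid; difference matches t_k

s_(k+1) = (-3*3**k - k - 4*(k + 1)**3 + 4*(k + 1)**2 - 1)/(3*3**k)
s_(k+1) − s_k = (8*k**3 - 20*k**2 - 2*k - 1)/(3*3**k)
(s_(k+1) − s_k) − t_k = 0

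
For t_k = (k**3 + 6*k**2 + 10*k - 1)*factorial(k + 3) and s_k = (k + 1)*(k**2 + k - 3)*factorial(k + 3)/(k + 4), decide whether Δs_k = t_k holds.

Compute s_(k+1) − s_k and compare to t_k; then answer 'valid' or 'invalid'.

s_(k+1) = (k + 2)*(k**2 + 3*k - 1)*factorial(k + 4)/(k + 5)
s_(k+1) − s_k = (k**5 + 12*k**4 + 54*k**3 + 110*k**2 + 77*k - 17)*factorial(k + 3)/((k + 4)*(k + 5))
(s_(k+1) − s_k) − t_k = -3*(k**4 + 10*k**3 + 33*k**2 + 38*k - 1)*factorial(k + 3)/((k + 4)*(k + 5))

Invalid: residual -3*(k**4 + 10*k**3 + 33*k**2 + 38*k - 1)*factorial(k + 3)/((k + 4)*(k + 5)) ≠ 0.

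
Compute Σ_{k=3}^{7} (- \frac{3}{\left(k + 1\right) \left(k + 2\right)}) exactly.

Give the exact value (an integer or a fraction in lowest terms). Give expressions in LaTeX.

t_(k+1)/t_k = (k + 1)/(k + 3).
Normal form (A,B,C) = (k + 1, k + 3, 1).
Solve (k + 1)·f(k+1) − (k + 2)·f(k) = 1.
Bound: deg f ≤ 1.
A polynomial solution: f(k) = k.
Certificate R = B(k−1)f/C = k*(k + 2) gives s_k = -3*k/(k + 1).
Check: Δs_k = -3/(k**2 + 3*k + 2). ✓
Telescoping: Σ = s_(8) − s_(3) = -8/3 − (-9/4) = -5/12.

Σ = -5/12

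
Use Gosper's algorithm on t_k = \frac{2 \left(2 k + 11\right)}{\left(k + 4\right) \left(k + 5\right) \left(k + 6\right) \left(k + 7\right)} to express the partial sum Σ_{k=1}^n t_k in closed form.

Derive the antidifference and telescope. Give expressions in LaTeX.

S(n) = \frac{2 n \left(n + 12\right)}{35 \left(n^{2} + 12 n + 35\right)}

The ratio is (k + 4)*(2*k + 13)/((k + 8)*(2*k + 11)).
Normal form (A,B,C) = (k + 4, k + 8, k + 11/2).
Set up (k + 4)·f(k+1) − (k + 7)·f(k) − (k + 11/2) = 0.
From deg A=1, deg B=1, deg C=1: d=3.
Match coefficients ⇒ f(k) = k*(k + 5)*(k + 10)/48.
Get s_k = R·t_k = k*(k + 10)/(12*(k**2 + 10*k + 24)) with R(k) = B(k−1)f(k)/C(k) = k*(k + 5)*(k + 7)*(k + 10)/(24*(2*k + 11)).
Δs = 2*(2*k + 11)/(k**4 + 22*k**3 + 179*k**2 + 638*k + 840), as required.
Σ_(k=1)^n t_k = s_(n+1) − s_(1) = ((n**2 + 12*n + 11)/(12*(n**2 + 12*n + 35))) − (11/420), i.e. 2*n*(n + 12)/(35*(n**2 + 12*n + 35)).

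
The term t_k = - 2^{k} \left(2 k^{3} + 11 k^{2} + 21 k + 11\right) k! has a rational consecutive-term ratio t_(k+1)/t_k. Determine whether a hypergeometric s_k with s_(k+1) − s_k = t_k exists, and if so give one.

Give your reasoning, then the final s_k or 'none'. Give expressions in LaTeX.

The ratio is 2*(2*k**4 + 19*k**3 + 66*k**2 + 94*k + 45)/(2*k**3 + 11*k**2 + 21*k + 11).
So A=2*k + 2 and B=1, with C=k**3 + 11*k**2/2 + 21*k/2 + 11/2.
Set up (2*k + 2)·f(k+1) − (1)·f(k) − (k**3 + 11*k**2/2 + 21*k/2 + 11/2) = 0.
From deg A=1, deg B=0, deg C=3: d=2.
Solve for f: f(k) = (k**2 + 3*k + 3)/2 (degree 2 ≤ 2).
R(k) = B(k−1)·f(k)/C(k) = (k**2 + 3*k + 3)/(2*k**3 + 11*k**2 + 21*k + 11); s_k = R·t_k = -2**k*(k**2 + 3*k + 3)*factorial(k).
Check: Δs_k = -2**k*(2*k**3 + 11*k**2 + 21*k + 11)*factorial(k). ✓

s_k = - 2^{k} \left(k^{2} + 3 k + 3\right) k!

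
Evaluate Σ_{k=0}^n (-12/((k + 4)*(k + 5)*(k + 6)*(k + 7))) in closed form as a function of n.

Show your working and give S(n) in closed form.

Ratio r(k) = (k + 4)/(k + 8).
Normal form (A,B,C) = (k + 4, k + 8, 1).
Need (k + 4)·f(k+1) − (k + 7)·f(k) = 1.
d = 3 from the (1,1,0) case.
Solve for f: f(k) = k*(k**2 + 15*k + 74)/360 (degree 3 ≤ 3).
Get s_k = R·t_k = k*(-k**2 - 15*k - 74)/(30*(k + 4)*(k + 5)*(k + 6)) with R(k) = B(k−1)f(k)/C(k) = k*(k + 7)*(k**2 + 15*k + 74)/360.
Verify: -12/(k**4 + 22*k**3 + 179*k**2 + 638*k + 840) matches t_k.
Evaluate: s_(n+1) = (-n**3 - 18*n**2 - 107*n - 90)/(30*(n**3 + 18*n**2 + 107*n + 210)); subtract s_(0) = 0 ⇒ S(n) = (-n**3 - 18*n**2 - 107*n - 90)/(30*(n**3 + 18*n**2 + 107*n + 210)).

S(n) = (-n**3 - 18*n**2 - 107*n - 90)/(30*(n**3 + 18*n**2 + 107*n + 210))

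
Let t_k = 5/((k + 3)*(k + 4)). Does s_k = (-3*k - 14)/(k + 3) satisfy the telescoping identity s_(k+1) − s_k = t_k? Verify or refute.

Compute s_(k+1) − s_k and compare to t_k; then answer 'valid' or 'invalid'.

valid (s_(k+1) − s_k reduces to t_k)

s_(k+1) = (-3*k - 17)/(k + 4)
s_(k+1) − s_k = 5/(k**2 + 7*k + 12)
(s_(k+1) − s_k) − t_k = 0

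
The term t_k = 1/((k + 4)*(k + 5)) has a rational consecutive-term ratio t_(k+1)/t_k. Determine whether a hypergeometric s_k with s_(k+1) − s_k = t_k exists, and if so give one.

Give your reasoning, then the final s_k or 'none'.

Compute t_(k+1)/t_k: get (k + 4)/(k + 6).
Normal form (A,B,C) = (k + 4, k + 6, 1).
f must satisfy (k + 4)·f(k+1) − (k + 5)·f(k) = 1.
Degrees (1,1,0) ⇒ d ≤ 1.
Match coefficients ⇒ f(k) = k/4.
Then R = B(k−1)f/C = k*(k + 5)/4, so s_k = R(k)·t_k = k/(4*(k + 4)).
Check: Δs_k = 1/(k**2 + 9*k + 20). ✓

s_k = k/(4*(k + 4))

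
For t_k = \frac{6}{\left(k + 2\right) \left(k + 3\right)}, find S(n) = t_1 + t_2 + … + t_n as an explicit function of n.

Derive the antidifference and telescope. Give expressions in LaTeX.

S(n) = \frac{2 n}{n + 3}

t_(k+1)/t_k = (k + 2)/(k + 4).
Normal form (A,B,C) = (k + 2, k + 4, 1).
Key eq: (k + 2)·f(k+1) = (k + 3)·f(k) + (1).
deg f ≤ 1 (via 1,1,0).
Solving with deg f ≤ 1: f(k) = k/2.
Certificate R = B(k−1)f/C = k*(k + 3)/2 gives s_k = 3*k/(k + 2).
s_(k+1) − s_k = 6/(k**2 + 5*k + 6) = t_k.
s_(n+1) = 3*(n + 1)/(n + 3) and s_(1) = 1, so S(n) = 2*n/(n + 3).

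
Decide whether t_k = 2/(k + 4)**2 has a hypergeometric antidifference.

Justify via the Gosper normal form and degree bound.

No — the linear system for f has no solution.

The ratio is (k + 4)**2/(k + 5)**2.
Normal form (A,B,C) = (k**2 + 8*k + 16, k**2 + 10*k + 25, 1).
Need (k**2 + 8*k + 16)·f(k+1) − (k**2 + 8*k + 16)·f(k) = 1.
From deg A=2, deg B=2, deg C=0: d=0.
Generic f = c0 gives residual -1; -1 = 0 cannot hold, so t_k is not Gosper-summable.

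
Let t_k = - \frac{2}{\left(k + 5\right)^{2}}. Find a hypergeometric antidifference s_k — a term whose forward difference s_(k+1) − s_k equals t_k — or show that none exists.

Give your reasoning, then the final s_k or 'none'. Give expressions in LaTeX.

not Gosper-summable; s_k does not exist

The ratio is (k + 5)**2/(k + 6)**2.
Factor: A=k**2 + 10*k + 25; B=k**2 + 12*k + 36; C=1.
Solve (k**2 + 10*k + 25)·f(k+1) − (k**2 + 10*k + 25)·f(k) = 1.
d = 0 from the (2,2,0) case.
f = c0 ⇒ A·f(k+1) − B(k−1)·f(k) − C = -1. The system {-1 = 0} is inconsistent; no antidifference.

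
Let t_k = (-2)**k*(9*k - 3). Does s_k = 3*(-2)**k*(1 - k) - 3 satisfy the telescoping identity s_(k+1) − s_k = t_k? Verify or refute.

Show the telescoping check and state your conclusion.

Valid: the claim telescopes to t_k.

s_(k+1) = 6*(-2)**k*k - 3
s_(k+1) − s_k = (-2)**k*(9*k - 3)
(s_(k+1) − s_k) − t_k = 0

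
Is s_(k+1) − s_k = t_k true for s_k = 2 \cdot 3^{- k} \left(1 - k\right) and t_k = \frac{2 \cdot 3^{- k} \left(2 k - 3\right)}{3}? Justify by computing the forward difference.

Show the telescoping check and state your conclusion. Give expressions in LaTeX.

s_(k+1) = -2*k/(3*3**k)
s_(k+1) − s_k = 2*(2*k - 3)/(3*3**k)
(s_(k+1) − s_k) − t_k = 0

valid; difference matches t_k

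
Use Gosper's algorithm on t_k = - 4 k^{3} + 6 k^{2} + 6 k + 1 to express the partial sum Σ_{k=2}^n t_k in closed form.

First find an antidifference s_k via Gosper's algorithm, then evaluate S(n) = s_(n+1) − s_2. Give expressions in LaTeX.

Step 1: r(k) = (4*k**3 + 6*k**2 - 6*k - 9)/(4*k**3 - 6*k**2 - 6*k - 1).
A = 1, B = 1, C = k**3 - 3*k**2/2 - 3*k/2 - 1/4.
f must satisfy (1)·f(k+1) − (1)·f(k) = k**3 - 3*k**2/2 - 3*k/2 - 1/4.
Degrees (0,0,3) ⇒ d ≤ 4.
Solve for f: f(k) = k*(k**3 - 4*k**2 + k + 1)/4 (degree 4 ≤ 4).
Then R = B(k−1)f/C = k*(k**3 - 4*k**2 + k + 1)/((2*k + 1)*(2*k**2 - 4*k - 1)), so s_k = R(k)·t_k = k*(-k**3 + 4*k**2 - k - 1).
Check: Δs_k = -4*k**3 + 6*k**2 + 6*k + 1. ✓
Evaluate: s_(n+1) = -n**4 + 5*n**2 + 5*n + 1; subtract s_(2) = 10 ⇒ S(n) = -n**4 + 5*n**2 + 5*n - 9.

S(n) = - n^{4} + 5 n^{2} + 5 n - 9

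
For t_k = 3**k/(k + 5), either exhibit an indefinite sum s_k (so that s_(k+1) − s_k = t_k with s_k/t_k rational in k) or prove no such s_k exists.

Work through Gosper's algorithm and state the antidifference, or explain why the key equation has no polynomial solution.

Step 1: r(k) = 3*(k + 5)/(k + 6).
So A=3*k + 15 and B=k + 6, with C=1.
Set up (3*k + 15)·f(k+1) − (k + 5)·f(k) − (1) = 0.
From deg A=1, deg B=1, deg C=0: d=-1.
deg f ≤ -1 is impossible — no certificate.

none (Gosper's algorithm certifies no s_k)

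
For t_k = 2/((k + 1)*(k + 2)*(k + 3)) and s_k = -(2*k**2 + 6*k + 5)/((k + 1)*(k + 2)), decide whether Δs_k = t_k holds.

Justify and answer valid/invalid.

s_(k+1) = (-6*k - 2*(k + 1)**2 - 11)/((k + 2)*(k + 3))
s_(k+1) − s_k = 2/(k**3 + 6*k**2 + 11*k + 6)
(s_(k+1) − s_k) − t_k = 0

valid (s_(k+1) − s_k reduces to t_k)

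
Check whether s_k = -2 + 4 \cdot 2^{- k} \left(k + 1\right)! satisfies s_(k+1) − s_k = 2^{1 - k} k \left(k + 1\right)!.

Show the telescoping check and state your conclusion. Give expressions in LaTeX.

s_(k+1) = 4*2**(-k - 1)*factorial(k + 2) - 2
s_(k+1) − s_k = 2**(1 - k)*k*factorial(k + 1)
(s_(k+1) − s_k) − t_k = 0

valid (s_(k+1) − s_k reduces to t_k)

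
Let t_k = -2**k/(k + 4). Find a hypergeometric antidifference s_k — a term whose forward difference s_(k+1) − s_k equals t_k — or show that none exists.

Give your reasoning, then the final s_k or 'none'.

not Gosper-summable; s_k does not exist

The ratio is 2*(k + 4)/(k + 5).
Factor: A=2*k + 8; B=k + 5; C=1.
f must satisfy (2*k + 8)·f(k+1) − (k + 4)·f(k) = 1.
d = -1 from the (1,1,0) case.
Negative degree bound (-1): no f exists, t_k not Gosper-summable.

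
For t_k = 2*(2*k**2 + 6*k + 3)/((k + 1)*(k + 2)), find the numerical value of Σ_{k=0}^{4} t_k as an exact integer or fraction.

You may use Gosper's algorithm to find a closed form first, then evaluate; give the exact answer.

t_(k+1)/t_k = (k + 1)*(6*k + 2*(k + 1)**2 + 9)/((k + 3)*(2*k**2 + 6*k + 3)).
Take A(k)=k + 1, B(k)=k + 3, C(k)=k**2 + 3*k + 3/2.
f must satisfy (k + 1)·f(k+1) − (k + 2)·f(k) = k**2 + 3*k + 3/2.
From deg A=1, deg B=1, deg C=2: d=2.
Solve for f: f(k) = k*(2*k + 1)/2 (degree 2 ≤ 2).
Then R = B(k−1)f/C = k*(k + 2)*(2*k + 1)/(2*k**2 + 6*k + 3), so s_k = R(k)·t_k = 2*k*(2*k + 1)/(k + 1).
Check: Δs_k = 2*(2*k**2 + 6*k + 3)/(k**2 + 3*k + 2). ✓
Σ_(k=0)^(4) t_k = s_(5) − s_(0) = 55/3 − (0) = 55/3.

Σ = 55/3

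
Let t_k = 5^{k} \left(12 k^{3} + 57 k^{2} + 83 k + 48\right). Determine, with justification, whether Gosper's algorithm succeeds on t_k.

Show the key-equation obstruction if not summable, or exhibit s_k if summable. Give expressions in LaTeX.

r(k) = 5*(12*k**3 + 93*k**2 + 233*k + 200)/(12*k**3 + 57*k**2 + 83*k + 48) after simplifying.
Factor: A=5; B=1; C=k**3 + 19*k**2/4 + 83*k/12 + 4.
Need (5)·f(k+1) − (1)·f(k) = k**3 + 19*k**2/4 + 83*k/12 + 4.
deg f ≤ 3 (via 0,0,3).
A polynomial solution: f(k) = (k + 1)*(3*k**2 + 2)/12.
So s_k = (B(k−1)f/C)·t_k = ((k + 1)*(3*k**2 + 2)/(12*k**3 + 57*k**2 + 83*k + 48))·t_k = 5**k*(3*k**3 + 3*k**2 + 2*k + 2).
Check: Δs_k = 5**k*(12*k**3 + 57*k**2 + 83*k + 48). ✓

Yes. s_k = 5^{k} \left(3 k^{3} + 3 k^{2} + 2 k + 2\right).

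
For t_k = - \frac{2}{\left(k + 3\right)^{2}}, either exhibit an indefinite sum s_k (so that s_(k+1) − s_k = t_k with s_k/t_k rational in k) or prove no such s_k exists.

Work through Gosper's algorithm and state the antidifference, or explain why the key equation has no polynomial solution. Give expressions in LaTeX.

none — t_k is not Gosper-summable

Ratio r(k) = (k + 3)**2/(k + 4)**2.
Factor: A=k**2 + 6*k + 9; B=k**2 + 8*k + 16; C=1.
Need (k**2 + 6*k + 9)·f(k+1) − (k**2 + 6*k + 9)·f(k) = 1.
deg f ≤ 0 (via 2,2,0).
Generic f = c0 gives residual -1; -1 = 0 cannot hold, so t_k is not Gosper-summable.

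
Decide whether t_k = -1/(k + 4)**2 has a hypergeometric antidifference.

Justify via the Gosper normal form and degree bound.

No; the coefficient equations for f are inconsistent.

r(k) = (k + 4)**2/(k + 5)**2 after simplifying.
Gosper form: A/B · C(k+1)/C(k) with A=k**2 + 8*k + 16, B=k**2 + 10*k + 25, C=1.
Set up (k**2 + 8*k + 16)·f(k+1) − (k**2 + 8*k + 16)·f(k) − (1) = 0.
deg f ≤ 0 (via 2,2,0).
Write f(k) = c0. Then LHS − RHS = -1, requiring -1 = 0: contradictory. No certificate.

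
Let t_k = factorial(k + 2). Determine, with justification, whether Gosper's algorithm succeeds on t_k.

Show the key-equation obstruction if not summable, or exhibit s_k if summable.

t_(k+1)/t_k = k + 3.
Factor: A=k + 3; B=1; C=1.
Solve (k + 3)·f(k+1) − (1)·f(k) = 1.
d = -1 from the (1,0,0) case.
Negative degree bound (-1): no f exists, t_k not Gosper-summable.

No — t_k has no hypergeometric antidifference.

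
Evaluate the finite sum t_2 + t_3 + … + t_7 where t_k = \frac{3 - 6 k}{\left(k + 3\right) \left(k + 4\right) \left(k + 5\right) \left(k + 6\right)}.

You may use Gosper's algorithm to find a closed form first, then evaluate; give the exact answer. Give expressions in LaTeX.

t_(k+1)/t_k = (k + 3)*(2*k + 1)/((k + 7)*(2*k - 1)).
Factor: A=k + 3; B=k + 7; C=k - 1/2.
Key eq: (k + 3)·f(k+1) = (k + 6)·f(k) + (k - 1/2).
Bound: deg f ≤ 3.
Solve for f: f(k) = k*(k**2 + 12*k - 43)/180 (degree 3 ≤ 3).
Certificate R = B(k−1)f/C = k*(k + 6)*(k**2 + 12*k - 43)/(90*(2*k - 1)) gives s_k = -k*(k**2 + 12*k - 43)/(30*(k + 3)*(k + 4)*(k + 5)).
s_(k+1) − s_k = 3*(1 - 2*k)/(k**4 + 18*k**3 + 119*k**2 + 342*k + 360) = t_k.
Telescoping: Σ = s_(8) − s_(2) = -1/55 − (1/210) = -53/2310.

Σ = -53/2310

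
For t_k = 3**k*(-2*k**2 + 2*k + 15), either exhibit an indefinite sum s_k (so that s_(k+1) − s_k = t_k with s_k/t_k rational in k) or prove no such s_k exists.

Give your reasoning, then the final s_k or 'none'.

s_k = 3**k*(-k**2 + 4*k + 3)

Compute t_(k+1)/t_k: get 3*(2*k**2 + 2*k - 15)/(2*k**2 - 2*k - 15).
Gosper form: A/B · C(k+1)/C(k) with A=3, B=1, C=k**2 - k - 15/2.
f must satisfy (3)·f(k+1) − (1)·f(k) = k**2 - k - 15/2.
From deg A=0, deg B=0, deg C=2: d=2.
Coefficient equations give f(k) = (k**2 - 4*k - 3)/2.
Then R = B(k−1)f/C = (k**2 - 4*k - 3)/(2*k**2 - 2*k - 15), so s_k = R(k)·t_k = 3**k*(-k**2 + 4*k + 3).
Check: Δs_k = 3**k*(-2*k**2 + 2*k + 15). ✓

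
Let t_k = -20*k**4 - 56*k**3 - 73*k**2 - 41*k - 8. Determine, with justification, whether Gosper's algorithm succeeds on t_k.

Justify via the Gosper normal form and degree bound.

t_(k+1)/t_k = (20*k**4 + 136*k**3 + 361*k**2 + 435*k + 198)/(20*k**4 + 56*k**3 + 73*k**2 + 41*k + 8).
A = 1, B = 1, C = k**4 + 14*k**3/5 + 73*k**2/20 + 41*k/20 + 2/5.
Solve (1)·f(k+1) − (1)·f(k) = k**4 + 14*k**3/5 + 73*k**2/20 + 41*k/20 + 2/5.
deg f ≤ 5 (via 0,0,4).
Coefficient equations give f(k) = k*(4*k**4 + 4*k**3 + 3*k**2 - 2*k - 1)/20.
Get s_k = R·t_k = k*(-4*k**4 - 4*k**3 - 3*k**2 + 2*k + 1) with R(k) = B(k−1)f(k)/C(k) = k*(4*k**4 + 4*k**3 + 3*k**2 - 2*k - 1)/((2*k + 1)**2*(5*k**2 + 9*k + 8)).
Verify: -20*k**4 - 56*k**3 - 73*k**2 - 41*k - 8 matches t_k.

Yes. s_k = k*(-4*k**4 - 4*k**3 - 3*k**2 + 2*k + 1).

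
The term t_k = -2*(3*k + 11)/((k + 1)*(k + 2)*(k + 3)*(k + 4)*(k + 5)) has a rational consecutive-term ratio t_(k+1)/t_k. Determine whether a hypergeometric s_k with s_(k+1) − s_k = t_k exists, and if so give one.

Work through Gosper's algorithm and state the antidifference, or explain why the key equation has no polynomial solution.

Compute t_(k+1)/t_k: get (k + 1)*(3*k + 14)/((k + 6)*(3*k + 11)).
So A=k + 1 and B=k + 6, with C=k + 11/3.
Solve (k + 1)·f(k+1) − (k + 5)·f(k) = k + 11/3.
Bound: deg f ≤ 4.
Coefficient equations give f(k) = k*(k + 3)*(k**2 + 7*k + 14)/24.
R(k) = B(k−1)·f(k)/C(k) = k*(k + 3)*(k + 5)*(k**2 + 7*k + 14)/(8*(3*k + 11)); s_k = R·t_k = k*(-k**2 - 7*k - 14)/(4*(k**3 + 7*k**2 + 14*k + 8)).
Check: Δs_k = 2*(-3*k - 11)/(k**5 + 15*k**4 + 85*k**3 + 225*k**2 + 274*k + 120). ✓

s_k = k*(-k**2 - 7*k - 14)/(4*(k**3 + 7*k**2 + 14*k + 8))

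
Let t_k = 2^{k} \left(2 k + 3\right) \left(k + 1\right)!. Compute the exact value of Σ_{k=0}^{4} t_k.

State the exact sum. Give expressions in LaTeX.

Σ = 23039

Step 1: r(k) = 2*(k + 2)*(2*k + 5)/(2*k + 3).
Gosper form: A/B · C(k+1)/C(k) with A=2*k + 4, B=1, C=k + 3/2.
Set up (2*k + 4)·f(k+1) − (1)·f(k) − (k + 3/2) = 0.
deg f ≤ 0 (via 1,0,1).
Solve for f: f(k) = 1/2 (degree 0 ≤ 0).
Certificate R = B(k−1)f/C = 1/(2*k + 3) gives s_k = 2**k*factorial(k + 1).
Verify: 2**k*(2*k + 3)*factorial(k + 1) matches t_k.
Σ_(k=0)^(4) t_k = s_(5) − s_(0) = 23040 − (1) = 23039.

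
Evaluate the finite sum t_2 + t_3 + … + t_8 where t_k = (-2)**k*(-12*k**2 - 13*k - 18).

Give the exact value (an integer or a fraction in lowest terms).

Σ = -163400

Compute t_(k+1)/t_k: get 2*(-12*k**2 - 37*k - 43)/(12*k**2 + 13*k + 18).
A = -2, B = 1, C = k**2 + 13*k/12 + 3/2.
Set up (-2)·f(k+1) − (1)·f(k) − (k**2 + 13*k/12 + 3/2) = 0.
Degrees (0,0,2) ⇒ d ≤ 2.
A polynomial solution: f(k) = -(4*k**2 - k + 4)/12.
Get s_k = R·t_k = (-2)**k*(4*k**2 - k + 4) with R(k) = B(k−1)f(k)/C(k) = -(4*k**2 - k + 4)/(12*k**2 + 13*k + 18).
Check: Δs_k = (-2)**k*(-12*k**2 - 13*k - 18). ✓
Evaluate s at k=9 and k=2: -163328 and 72; difference -163400.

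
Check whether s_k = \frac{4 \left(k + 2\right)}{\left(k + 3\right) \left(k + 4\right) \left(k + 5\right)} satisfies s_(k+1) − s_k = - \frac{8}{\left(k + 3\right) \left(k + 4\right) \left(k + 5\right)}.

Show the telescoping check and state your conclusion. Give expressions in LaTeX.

Invalid: residual \frac{36}{k^{4} + 18 k^{3} + 119 k^{2} + 342 k + 360} ≠ 0.

s_(k+1) = 4*(k + 3)/((k + 4)*(k + 5)*(k + 6))
s_(k+1) − s_k = 4*(-2*k - 3)/(k**4 + 18*k**3 + 119*k**2 + 342*k + 360)
(s_(k+1) − s_k) − t_k = 36/(k**4 + 18*k**3 + 119*k**2 + 342*k + 360)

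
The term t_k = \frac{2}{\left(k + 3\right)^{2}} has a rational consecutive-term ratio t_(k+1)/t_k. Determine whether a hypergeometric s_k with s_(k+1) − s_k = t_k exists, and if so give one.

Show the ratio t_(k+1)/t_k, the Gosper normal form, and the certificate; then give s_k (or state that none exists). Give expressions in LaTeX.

The ratio is (k + 3)**2/(k + 4)**2.
Take A(k)=k**2 + 6*k + 9, B(k)=k**2 + 8*k + 16, C(k)=1.
Solve (k**2 + 6*k + 9)·f(k+1) − (k**2 + 6*k + 9)·f(k) = 1.
Degrees (2,2,0) ⇒ d ≤ 0.
Generic f = c0 gives residual -1; -1 = 0 cannot hold, so t_k is not Gosper-summable.

no hypergeometric antidifference exists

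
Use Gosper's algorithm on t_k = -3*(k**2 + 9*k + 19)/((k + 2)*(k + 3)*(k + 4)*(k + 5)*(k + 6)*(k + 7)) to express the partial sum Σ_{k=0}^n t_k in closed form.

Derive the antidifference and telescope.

The ratio is (k + 2)*(9*k + (k + 1)**2 + 28)/((k + 8)*(k**2 + 9*k + 19)).
So A=k + 2 and B=k + 8, with C=k**2 + 9*k + 19.
f must satisfy (k + 2)·f(k+1) − (k + 7)·f(k) = k**2 + 9*k + 19.
d = 5 from the (1,1,2) case.
Match coefficients ⇒ f(k) = k*(k + 3)*(k + 5)*(k**2 + 12*k + 44)/144.
Certificate R = B(k−1)f/C = k*(k + 3)*(k + 5)*(k + 7)*(k**2 + 12*k + 44)/(144*(k**2 + 9*k + 19)) gives s_k = k*(-k**2 - 12*k - 44)/(48*(k**3 + 12*k**2 + 44*k + 48)).
s_(k+1) − s_k = 3*(-k**2 - 9*k - 19)/(k**6 + 27*k**5 + 295*k**4 + 1665*k**3 + 5104*k**2 + 8028*k + 5040) = t_k.
Σ_(k=0)^n t_k = s_(n+1) − s_(0) = ((-n**3 - 15*n**2 - 71*n - 57)/(48*(n**3 + 15*n**2 + 71*n + 105))) − (0), i.e. (-n**3 - 15*n**2 - 71*n - 57)/(48*(n**3 + 15*n**2 + 71*n + 105)).

S(n) = (-n**3 - 15*n**2 - 71*n - 57)/(48*(n**3 + 15*n**2 + 71*n + 105))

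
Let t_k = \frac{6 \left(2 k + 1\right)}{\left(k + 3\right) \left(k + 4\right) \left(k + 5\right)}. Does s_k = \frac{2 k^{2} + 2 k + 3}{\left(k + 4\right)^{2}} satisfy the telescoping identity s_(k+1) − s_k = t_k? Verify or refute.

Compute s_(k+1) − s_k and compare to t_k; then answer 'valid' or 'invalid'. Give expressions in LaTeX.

Invalid: residual \frac{2 k^{3} - 41 k - 9}{k^{5} + 21 k^{4} + 175 k^{3} + 723 k^{2} + 1480 k + 1200} ≠ 0.

s_(k+1) = (2*k + 2*(k + 1)**2 + 5)/(k + 5)**2
s_(k+1) − s_k = (14*k**2 + 72*k + 37)/(k**4 + 18*k**3 + 121*k**2 + 360*k + 400)
(s_(k+1) − s_k) − t_k = (2*k**3 - 41*k - 9)/(k**5 + 21*k**4 + 175*k**3 + 723*k**2 + 1480*k + 1200)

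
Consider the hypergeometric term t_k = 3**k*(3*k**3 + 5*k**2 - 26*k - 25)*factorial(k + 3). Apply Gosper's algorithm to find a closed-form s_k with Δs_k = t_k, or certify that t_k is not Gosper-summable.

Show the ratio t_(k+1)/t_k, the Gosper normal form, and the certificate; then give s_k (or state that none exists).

s_k = 3**k*(k**2 - 4*k + 1)*factorial(k + 3)

The ratio is 3*(3*k**4 + 26*k**3 + 49*k**2 - 71*k - 172)/(3*k**3 + 5*k**2 - 26*k - 25).
Gosper form: A/B · C(k+1)/C(k) with A=3*k + 12, B=1, C=k**3 + 5*k**2/3 - 26*k/3 - 25/3.
Key eq: (3*k + 12)·f(k+1) = (1)·f(k) + (k**3 + 5*k**2/3 - 26*k/3 - 25/3).
deg f ≤ 2 (via 1,0,3).
Solving with deg f ≤ 2: f(k) = (k**2 - 4*k + 1)/3.
Certificate R = B(k−1)f/C = (k**2 - 4*k + 1)/(3*k**3 + 5*k**2 - 26*k - 25) gives s_k = 3**k*(k**2 - 4*k + 1)*factorial(k + 3).
Check: Δs_k = 3**k*(3*k**3 + 5*k**2 - 26*k - 25)*factorial(k + 3). ✓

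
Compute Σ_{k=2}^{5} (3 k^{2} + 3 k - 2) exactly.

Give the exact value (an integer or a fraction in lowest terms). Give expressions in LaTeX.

Σ = 196

t_(k+1)/t_k = (3*k**2 + 9*k + 4)/(3*k**2 + 3*k - 2).
A = 1, B = 1, C = k**2 + k - 2/3.
Solve (1)·f(k+1) − (1)·f(k) = k**2 + k - 2/3.
d = 3 from the (0,0,2) case.
Solving with deg f ≤ 3: f(k) = k*(k**2 - 3)/3.
Then R = B(k−1)f/C = k*(k**2 - 3)/(3*k**2 + 3*k - 2), so s_k = R(k)·t_k = k*(k**2 - 3).
s_(k+1) − s_k = 3*k**2 + 3*k - 2 = t_k.
Evaluate s at k=6 and k=2: 198 and 2; difference 196.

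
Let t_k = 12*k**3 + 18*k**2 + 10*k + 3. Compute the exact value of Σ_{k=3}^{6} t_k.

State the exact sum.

Ratio r(k) = (12*k**3 + 54*k**2 + 82*k + 43)/(12*k**3 + 18*k**2 + 10*k + 3).
Take A(k)=1, B(k)=1, C(k)=k**3 + 3*k**2/2 + 5*k/6 + 1/4.
Solve (1)·f(k+1) − (1)·f(k) = k**3 + 3*k**2/2 + 5*k/6 + 1/4.
Bound: deg f ≤ 4.
Solve for f: f(k) = k*(3*k**3 - k + 1)/12 (degree 4 ≤ 4).
So s_k = (B(k−1)f/C)·t_k = (k*(3*k**3 - k + 1)/(12*k**3 + 18*k**2 + 10*k + 3))·t_k = k*(3*k**3 - k + 1).
Check: Δs_k = 12*k**3 + 18*k**2 + 10*k + 3. ✓
Telescoping: Σ = s_(7) − s_(3) = 7161 − (237) = 6924.

Σ = 6924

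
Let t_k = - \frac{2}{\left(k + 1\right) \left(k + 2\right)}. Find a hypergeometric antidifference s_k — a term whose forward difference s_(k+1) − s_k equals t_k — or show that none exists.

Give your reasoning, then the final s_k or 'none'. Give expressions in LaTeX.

s_k = - \frac{2 k}{k + 1}

Step 1: r(k) = (k + 1)/(k + 3).
Gosper form: A/B · C(k+1)/C(k) with A=k + 1, B=k + 3, C=1.
Set up (k + 1)·f(k+1) − (k + 2)·f(k) − (1) = 0.
deg f ≤ 1 (via 1,1,0).
Solve for f: f(k) = k (degree 1 ≤ 1).
Certificate R = B(k−1)f/C = k*(k + 2) gives s_k = -2*k/(k + 1).
Δs = -2/(k**2 + 3*k + 2), as required.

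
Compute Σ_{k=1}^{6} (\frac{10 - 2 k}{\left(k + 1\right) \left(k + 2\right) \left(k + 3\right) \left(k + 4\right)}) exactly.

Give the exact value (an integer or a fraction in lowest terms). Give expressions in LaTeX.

Ratio r(k) = (k - 4)*(k + 1)/((k - 5)*(k + 5)).
Factor: A=k + 1; B=k + 5; C=k - 5.
Solve (k + 1)·f(k+1) − (k + 4)·f(k) = k - 5.
From deg A=1, deg B=1, deg C=1: d=3.
Solving with deg f ≤ 3: f(k) = -k*(k**2 + 6*k + 13)/4.
Then R = B(k−1)f/C = -k*(k + 4)*(k**2 + 6*k + 13)/(4*(k - 5)), so s_k = R(k)·t_k = k*(k**2 + 6*k + 13)/(2*(k + 1)*(k + 2)*(k + 3)).
Verify: 2*(5 - k)/(k**4 + 10*k**3 + 35*k**2 + 50*k + 24) matches t_k.
Sum = s_(7) − s_(1); s_(7) = 91/180, s_(1) = 5/12 ⇒ 4/45.

Σ = 4/45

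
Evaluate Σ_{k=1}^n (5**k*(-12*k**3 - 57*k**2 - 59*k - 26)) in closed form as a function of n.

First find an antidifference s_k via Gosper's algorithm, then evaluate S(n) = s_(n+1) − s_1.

S(n) = -15*5**n*n**3 - 60*5**n*n**2 - 55*5**n*n - 30*5**n + 30

Ratio r(k) = 5*(12*k**3 + 93*k**2 + 209*k + 154)/(12*k**3 + 57*k**2 + 59*k + 26).
Gosper form: A/B · C(k+1)/C(k) with A=5, B=1, C=k**3 + 19*k**2/4 + 59*k/12 + 13/6.
Set up (5)·f(k+1) − (1)·f(k) − (k**3 + 19*k**2/4 + 59*k/12 + 13/6) = 0.
Degrees (0,0,3) ⇒ d ≤ 3.
Solving with deg f ≤ 3: f(k) = (k + 2)*(3*k**2 - 3*k + 2)/12.
Certificate R = B(k−1)f/C = (k + 2)*(3*k**2 - 3*k + 2)/(12*k**3 + 57*k**2 + 59*k + 26) gives s_k = 5**k*(-3*k**3 - 3*k**2 + 4*k - 4).
Δs = 5**k*(-12*k**3 - 57*k**2 - 59*k - 26), as required.
s_(n+1) = 5**(n + 1)*(-3*n**3 - 12*n**2 - 11*n - 6) and s_(1) = -30, so S(n) = -15*5**n*n**3 - 60*5**n*n**2 - 55*5**n*n - 30*5**n + 30.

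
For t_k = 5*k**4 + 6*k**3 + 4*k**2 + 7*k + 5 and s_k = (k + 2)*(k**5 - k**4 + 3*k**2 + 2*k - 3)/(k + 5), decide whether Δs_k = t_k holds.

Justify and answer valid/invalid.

s_(k+1) = (k + 3)*(2*k + (k + 1)**5 - (k + 1)**4 + 3*(k + 1)**2 - 1)/(k + 6)
s_(k+1) − s_k = (5*k**6 + 49*k**5 + 124*k**4 + 129*k**3 + 130*k**2 + 151*k + 66)/(k**2 + 11*k + 30)
(s_(k+1) − s_k) − t_k = 6*(-2*k**5 - 16*k**4 - 17*k**3 - 12*k**2 - 19*k - 14)/(k**2 + 11*k + 30)

Invalid: residual 6*(-2*k**5 - 16*k**4 - 17*k**3 - 12*k**2 - 19*k - 14)/(k**2 + 11*k + 30) ≠ 0.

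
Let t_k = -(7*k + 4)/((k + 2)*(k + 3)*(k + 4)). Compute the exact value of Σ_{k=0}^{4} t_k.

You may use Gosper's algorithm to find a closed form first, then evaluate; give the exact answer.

Ratio r(k) = (k + 2)*(7*k + 11)/((k + 5)*(7*k + 4)).
Factor: A=k + 2; B=k + 5; C=k + 4/7.
Key eq: (k + 2)·f(k+1) = (k + 4)·f(k) + (k + 4/7).
Degrees (1,1,1) ⇒ d ≤ 2.
A polynomial solution: f(k) = k*(3*k + 1)/14.
Then R = B(k−1)f/C = k*(k + 4)*(3*k + 1)/(2*(7*k + 4)), so s_k = R(k)·t_k = k*(-3*k - 1)/(2*(k + 2)*(k + 3)).
s_(k+1) − s_k = (-7*k - 4)/(k**3 + 9*k**2 + 26*k + 24) = t_k.
Evaluate s at k=5 and k=0: -5/7 and 0; difference -5/7.

Σ = -5/7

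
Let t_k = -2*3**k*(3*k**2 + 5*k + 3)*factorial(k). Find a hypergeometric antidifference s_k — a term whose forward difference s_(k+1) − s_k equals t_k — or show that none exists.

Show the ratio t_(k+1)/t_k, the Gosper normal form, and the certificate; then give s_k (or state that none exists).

Ratio r(k) = 3*(3*k**3 + 14*k**2 + 22*k + 11)/(3*k**2 + 5*k + 3).
Gosper form: A/B · C(k+1)/C(k) with A=3*k + 3, B=1, C=k**2 + 5*k/3 + 1.
Solve (3*k + 3)·f(k+1) − (1)·f(k) = k**2 + 5*k/3 + 1.
Bound: deg f ≤ 1.
Match coefficients ⇒ f(k) = k/3.
R(k) = B(k−1)·f(k)/C(k) = k/(3*k**2 + 5*k + 3); s_k = R·t_k = -2*3**k*k*factorial(k).
Δs = -2*3**k*(3*k**2 + 5*k + 3)*factorial(k), as required.

s_k = -2*3**k*k*factorial(k)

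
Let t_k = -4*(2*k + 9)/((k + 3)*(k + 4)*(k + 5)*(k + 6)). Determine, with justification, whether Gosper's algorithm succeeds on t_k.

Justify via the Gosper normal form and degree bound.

Step 1: r(k) = (k + 3)*(2*k + 11)/((k + 7)*(2*k + 9)).
Gosper form: A/B · C(k+1)/C(k) with A=k + 3, B=k + 7, C=k + 9/2.
Key eq: (k + 3)·f(k+1) = (k + 6)·f(k) + (k + 9/2).
From deg A=1, deg B=1, deg C=1: d=3.
Solve for f: f(k) = k*(k + 4)*(k + 8)/30 (degree 3 ≤ 3).
Get s_k = R·t_k = 4*k*(-k - 8)/(15*(k**2 + 8*k + 15)) with R(k) = B(k−1)f(k)/C(k) = k*(k + 4)*(k + 6)*(k + 8)/(15*(2*k + 9)).
s_(k+1) − s_k = 4*(-2*k - 9)/(k**4 + 18*k**3 + 119*k**2 + 342*k + 360) = t_k.

Yes. s_k = 4*k*(-k - 8)/(15*(k**2 + 8*k + 15)).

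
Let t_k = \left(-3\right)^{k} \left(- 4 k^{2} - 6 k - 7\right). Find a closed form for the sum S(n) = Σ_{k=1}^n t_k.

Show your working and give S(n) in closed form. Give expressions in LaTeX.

Compute t_(k+1)/t_k: get 3*(-4*k**2 - 14*k - 17)/(4*k**2 + 6*k + 7).
Take A(k)=-3, B(k)=1, C(k)=k**2 + 3*k/2 + 7/4.
f must satisfy (-3)·f(k+1) − (1)·f(k) = k**2 + 3*k/2 + 7/4.
Bound: deg f ≤ 2.
Coefficient equations give f(k) = -(k**2 + 1)/4.
R(k) = B(k−1)·f(k)/C(k) = -(k**2 + 1)/(4*k**2 + 6*k + 7); s_k = R·t_k = (-3)**k*(k**2 + 1).
Δs = (-3)**k*(-4*k**2 - 6*k - 7), as required.
Telescope: S(n) = s_(n+1) − s_(1) = (-3)**(n + 1)*(n**2 + 2*n + 2) − (-6) = -3*(-3)**n*n**2 - 6*(-3)**n*n - 6*(-3)**n + 6.

S(n) = - 3 \left(-3\right)^{n} n^{2} - 6 \left(-3\right)^{n} n - 6 \left(-3\right)^{n} + 6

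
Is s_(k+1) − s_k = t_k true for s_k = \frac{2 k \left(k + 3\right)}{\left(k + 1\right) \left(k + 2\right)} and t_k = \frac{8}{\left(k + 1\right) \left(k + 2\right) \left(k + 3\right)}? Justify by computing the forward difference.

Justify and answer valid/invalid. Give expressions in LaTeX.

Valid: the claim telescopes to t_k.

s_(k+1) = 2*(k + 1)*(k + 4)/((k + 2)*(k + 3))
s_(k+1) − s_k = 8/(k**3 + 6*k**2 + 11*k + 6)
(s_(k+1) − s_k) − t_k = 0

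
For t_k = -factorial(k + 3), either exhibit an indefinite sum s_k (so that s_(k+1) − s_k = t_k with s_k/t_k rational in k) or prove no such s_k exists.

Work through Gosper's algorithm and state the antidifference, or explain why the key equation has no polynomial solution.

none (Gosper's algorithm certifies no s_k)

Step 1: r(k) = k + 4.
Take A(k)=k + 4, B(k)=1, C(k)=1.
Solve (k + 4)·f(k+1) − (1)·f(k) = 1.
Bound: deg f ≤ -1.
Negative degree bound (-1): no f exists, t_k not Gosper-summable.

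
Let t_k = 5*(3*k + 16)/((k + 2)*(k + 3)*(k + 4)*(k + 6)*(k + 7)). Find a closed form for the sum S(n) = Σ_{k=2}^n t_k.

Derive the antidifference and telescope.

S(n) = (n**3 + 14*n**2 + 61*n - 76)/(32*(n**3 + 14*n**2 + 61*n + 84))

Compute t_(k+1)/t_k: get (k + 2)*(k + 6)*(3*k + 19)/((k + 5)*(k + 8)*(3*k + 16)).
Gosper form: A/B · C(k+1)/C(k) with A=k + 2, B=k + 8, C=k**2 + 31*k/3 + 80/3.
Key eq: (k + 2)·f(k+1) = (k + 7)·f(k) + (k**2 + 31*k/3 + 80/3).
d = 5 from the (1,1,2) case.
Match coefficients ⇒ f(k) = k*(k + 4)*(k + 5)*(k**2 + 11*k + 36)/108.
R(k) = B(k−1)·f(k)/C(k) = k*(k + 4)*(k + 7)*(k**2 + 11*k + 36)/(36*(3*k + 16)); s_k = R·t_k = 5*k*(k**2 + 11*k + 36)/(36*(k**3 + 11*k**2 + 36*k + 36)).
s_(k+1) − s_k = 5*(3*k + 16)/(k**5 + 22*k**4 + 185*k**3 + 740*k**2 + 1404*k + 1008) = t_k.
Evaluate: s_(n+1) = 5*(n**3 + 14*n**2 + 61*n + 48)/(36*(n**3 + 14*n**2 + 61*n + 84)); subtract s_(2) = 31/288 ⇒ S(n) = (n**3 + 14*n**2 + 61*n - 76)/(32*(n**3 + 14*n**2 + 61*n + 84)).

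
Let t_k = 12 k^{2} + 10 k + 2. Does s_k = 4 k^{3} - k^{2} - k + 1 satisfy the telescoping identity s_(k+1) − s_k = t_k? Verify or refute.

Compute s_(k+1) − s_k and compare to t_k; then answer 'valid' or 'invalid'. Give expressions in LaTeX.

Valid: the claim telescopes to t_k.

s_(k+1) = -k + 4*(k + 1)**3 - (k + 1)**2
s_(k+1) − s_k = 12*k**2 + 10*k + 2
(s_(k+1) − s_k) − t_k = 0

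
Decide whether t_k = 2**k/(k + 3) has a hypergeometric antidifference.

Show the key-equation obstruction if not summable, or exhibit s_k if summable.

No — negative degree bound, so no certificate f.

Compute t_(k+1)/t_k: get 2*(k + 3)/(k + 4).
Normal form (A,B,C) = (2*k + 6, k + 4, 1).
Need (2*k + 6)·f(k+1) − (k + 3)·f(k) = 1.
Degrees (1,1,0) ⇒ d ≤ -1.
Bound -1 < 0, so the key equation has no polynomial solution.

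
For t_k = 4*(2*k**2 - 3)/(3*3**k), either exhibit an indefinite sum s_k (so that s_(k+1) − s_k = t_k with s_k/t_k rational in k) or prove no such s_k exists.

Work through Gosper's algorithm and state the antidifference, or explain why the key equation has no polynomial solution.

s_k = 2*(-2*k**2 - 2*k + 1)/3**k

Step 1: r(k) = (2*(k + 1)**2 - 3)/(3*(2*k**2 - 3)).
A = 1/3, B = 1, C = k**2 - 3/2.
Need (1/3)·f(k+1) − (1)·f(k) = k**2 - 3/2.
Degrees (0,0,2) ⇒ d ≤ 2.
Solve for f: f(k) = -3*(2*k**2 + 2*k - 1)/4 (degree 2 ≤ 2).
Certificate R = B(k−1)f/C = -3*(2*k**2 + 2*k - 1)/(2*(2*k**2 - 3)) gives s_k = 2*(-2*k**2 - 2*k + 1)/3**k.
Check: Δs_k = 4*(2*k**2 - 3)/(3*3**k). ✓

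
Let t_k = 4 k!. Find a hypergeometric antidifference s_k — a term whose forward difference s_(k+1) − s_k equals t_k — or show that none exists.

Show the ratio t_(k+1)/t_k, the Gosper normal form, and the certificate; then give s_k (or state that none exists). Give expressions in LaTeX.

none (Gosper's algorithm certifies no s_k)

t_(k+1)/t_k = k + 1.
Normal form (A,B,C) = (k + 1, 1, 1).
Set up (k + 1)·f(k+1) − (1)·f(k) − (1) = 0.
deg f ≤ -1 (via 1,0,0).
Negative degree bound (-1): no f exists, t_k not Gosper-summable.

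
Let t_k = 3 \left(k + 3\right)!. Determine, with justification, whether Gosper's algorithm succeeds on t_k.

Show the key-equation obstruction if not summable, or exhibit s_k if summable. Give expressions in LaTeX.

No — key equation has no polynomial f.

The ratio is k + 4.
Normal form (A,B,C) = (k + 4, 1, 1).
Key eq: (k + 4)·f(k+1) = (1)·f(k) + (1).
deg f ≤ -1 (via 1,0,0).
Negative degree bound (-1): no f exists, t_k not Gosper-summable.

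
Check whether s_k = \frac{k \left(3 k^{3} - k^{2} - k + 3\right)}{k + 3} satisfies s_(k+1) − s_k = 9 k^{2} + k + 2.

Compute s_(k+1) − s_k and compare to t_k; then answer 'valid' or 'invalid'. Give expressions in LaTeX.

s_(k+1) = -(k + 1)*(k - 3*(k + 1)**3 + (k + 1)**2 - 2)/(k + 4)
s_(k+1) − s_k = (9*k**4 + 52*k**3 + 53*k**2 + 22*k + 12)/(k**2 + 7*k + 12)
(s_(k+1) − s_k) − t_k = 4*(-3*k**3 - 16*k**2 - k - 3)/(k**2 + 7*k + 12)

Invalid: residual \frac{4 \left(- 3 k^{3} - 16 k^{2} - k - 3\right)}{k^{2} + 7 k + 12} ≠ 0.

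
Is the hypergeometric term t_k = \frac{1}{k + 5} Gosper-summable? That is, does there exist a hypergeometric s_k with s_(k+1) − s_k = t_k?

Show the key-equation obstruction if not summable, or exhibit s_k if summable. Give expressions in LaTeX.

No — key equation has no polynomial f.

Step 1: r(k) = (k + 5)/(k + 6).
So A=k + 5 and B=k + 6, with C=1.
f must satisfy (k + 5)·f(k+1) − (k + 5)·f(k) = 1.
Degrees (1,1,0) ⇒ d ≤ 0.
Write f(k) = c0. Then LHS − RHS = -1, requiring -1 = 0: contradictory. No certificate.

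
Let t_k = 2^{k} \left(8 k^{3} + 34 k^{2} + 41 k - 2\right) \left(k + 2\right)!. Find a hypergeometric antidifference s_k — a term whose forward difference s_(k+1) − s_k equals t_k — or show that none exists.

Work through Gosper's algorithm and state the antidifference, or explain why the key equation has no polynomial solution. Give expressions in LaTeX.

Compute t_(k+1)/t_k: get 2*(8*k**4 + 82*k**3 + 307*k**2 + 480*k + 243)/(8*k**3 + 34*k**2 + 41*k - 2).
So A=2*k + 6 and B=1, with C=k**3 + 17*k**2/4 + 41*k/8 - 1/4.
Need (2*k + 6)·f(k+1) − (1)·f(k) = k**3 + 17*k**2/4 + 41*k/8 - 1/4.
Degrees (1,0,3) ⇒ d ≤ 2.
Match coefficients ⇒ f(k) = (4*k**2 - k - 4)/8.
So s_k = (B(k−1)f/C)·t_k = ((4*k**2 - k - 4)/(8*k**3 + 34*k**2 + 41*k - 2))·t_k = 2**k*(4*k**2 - k - 4)*factorial(k + 2).
s_(k+1) − s_k = 2**k*(8*k**3 + 34*k**2 + 41*k - 2)*factorial(k + 2) = t_k.

s_k = 2^{k} \left(4 k^{2} - k - 4\right) \left(k + 2\right)!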